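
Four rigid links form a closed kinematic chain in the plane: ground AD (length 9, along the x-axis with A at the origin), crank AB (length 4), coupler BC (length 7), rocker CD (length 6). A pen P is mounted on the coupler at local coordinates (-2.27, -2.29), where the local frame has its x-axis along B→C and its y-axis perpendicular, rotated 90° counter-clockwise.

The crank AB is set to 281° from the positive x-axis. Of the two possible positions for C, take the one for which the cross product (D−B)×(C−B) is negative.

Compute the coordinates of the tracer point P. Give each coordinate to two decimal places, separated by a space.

-2.04 -5.52

A=(0,0), D=(9.00,0)
B = A + 4.00·(cos281°, sin281°) = (0.7632, -3.9265)
|BD| = 9.1248
circle(B,7.00) ∩ circle(D,6.00): a=5.2747, h=4.6019
  candidates: C₊=(3.5444,2.4973) cross=41.991; C₋=(7.5049,-5.8107) cross=-41.991
  mode - wants cross < 0 → take C=(7.5049,-5.8107) (cross=-41.991)
ex = (C−B)/|BC| = (0.9631,-0.2692); ey = (0.2692,0.9631)
P = B + -2.27·ex + -2.29·ey = (-2.0394,-5.5210)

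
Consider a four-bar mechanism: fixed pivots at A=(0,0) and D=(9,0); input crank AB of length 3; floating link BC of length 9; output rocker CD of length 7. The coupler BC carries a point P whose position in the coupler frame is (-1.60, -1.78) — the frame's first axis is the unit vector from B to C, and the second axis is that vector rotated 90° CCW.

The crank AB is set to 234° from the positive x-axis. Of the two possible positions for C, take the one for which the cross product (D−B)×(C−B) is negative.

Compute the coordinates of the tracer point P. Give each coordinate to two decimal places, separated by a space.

A=(0,0), D=(9.00,0)
B = A + 3.00·(cos234°, sin234°) = (-1.7634, -2.4271)
|BD| = 11.0336
circle(B,9.00) ∩ circle(D,7.00): a=6.9669, h=5.6975
  candidates: C₊=(3.7796,4.6635) cross=62.864; C₋=(6.2862,-6.4525) cross=-62.864
  mode - wants cross < 0 → take C=(6.2862,-6.4525) (cross=-62.864)
ex = (C−B)/|BC| = (0.8944,-0.4473); ey = (0.4473,0.8944)
P = B + -1.60·ex + -1.78·ey = (-3.9905,-3.3034)

-3.99 -3.30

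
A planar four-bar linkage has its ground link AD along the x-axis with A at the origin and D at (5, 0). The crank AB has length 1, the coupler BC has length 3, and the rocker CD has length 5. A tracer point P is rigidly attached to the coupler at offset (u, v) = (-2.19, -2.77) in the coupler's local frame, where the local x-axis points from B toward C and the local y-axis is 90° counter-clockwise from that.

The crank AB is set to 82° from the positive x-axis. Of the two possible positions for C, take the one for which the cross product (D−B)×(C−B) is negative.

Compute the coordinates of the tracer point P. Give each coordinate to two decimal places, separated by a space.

A=(0,0), D=(5.00,0)
B = A + 1.00·(cos82°, sin82°) = (0.1392, 0.9903)
|BD| = 4.9607
circle(B,3.00) ∩ circle(D,5.00): a=0.8677, h=2.8718
  candidates: C₊=(1.5626,3.6311) cross=14.246; C₋=(0.4161,-1.9969) cross=-14.246
  mode - wants cross < 0 → take C=(0.4161,-1.9969) (cross=-14.246)
ex = (C−B)/|BC| = (0.0923,-0.9957); ey = (0.9957,0.0923)
P = B + -2.19·ex + -2.77·ey = (-2.8211,2.9152)

-2.82 2.92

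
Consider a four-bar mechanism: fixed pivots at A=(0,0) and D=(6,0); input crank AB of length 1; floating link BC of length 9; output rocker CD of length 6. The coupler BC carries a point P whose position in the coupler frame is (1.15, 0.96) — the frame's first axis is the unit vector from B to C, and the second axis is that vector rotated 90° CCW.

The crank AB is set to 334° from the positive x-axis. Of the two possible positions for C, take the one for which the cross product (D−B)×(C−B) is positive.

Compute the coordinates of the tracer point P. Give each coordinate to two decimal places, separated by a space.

1.05 1.05

A=(0,0), D=(6.00,0)
B = A + 1.00·(cos334°, sin334°) = (0.8988, -0.4384)
|BD| = 5.1200
circle(B,9.00) ∩ circle(D,6.00): a=6.9545, h=5.7127
  candidates: C₊=(7.3387,5.8488) cross=29.249; C₋=(8.3169,-5.5346) cross=-29.249
  mode + wants cross > 0 → take C=(7.3387,5.8488) (cross=29.249)
ex = (C−B)/|BC| = (0.7155,0.6986); ey = (-0.6986,0.7155)
P = B + 1.15·ex + 0.96·ey = (1.0510,1.0519)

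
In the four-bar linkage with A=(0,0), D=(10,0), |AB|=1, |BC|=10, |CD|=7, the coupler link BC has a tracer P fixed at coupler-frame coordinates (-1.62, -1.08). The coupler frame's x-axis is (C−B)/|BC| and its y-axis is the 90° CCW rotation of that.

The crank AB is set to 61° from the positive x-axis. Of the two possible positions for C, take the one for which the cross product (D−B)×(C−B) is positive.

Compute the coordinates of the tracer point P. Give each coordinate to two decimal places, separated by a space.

-0.17 -0.96

A=(0,0), D=(10.00,0)
B = A + 1.00·(cos61°, sin61°) = (0.4848, 0.8746)
|BD| = 9.5553
circle(B,10.00) ∩ circle(D,7.00): a=7.4463, h=6.6747
  candidates: C₊=(8.5108,6.8398) cross=63.779; C₋=(7.2889,-6.4537) cross=-63.779
  mode + wants cross > 0 → take C=(8.5108,6.8398) (cross=63.779)
ex = (C−B)/|BC| = (0.8026,0.5965); ey = (-0.5965,0.8026)
P = B + -1.62·ex + -1.08·ey = (-0.1712,-0.9585)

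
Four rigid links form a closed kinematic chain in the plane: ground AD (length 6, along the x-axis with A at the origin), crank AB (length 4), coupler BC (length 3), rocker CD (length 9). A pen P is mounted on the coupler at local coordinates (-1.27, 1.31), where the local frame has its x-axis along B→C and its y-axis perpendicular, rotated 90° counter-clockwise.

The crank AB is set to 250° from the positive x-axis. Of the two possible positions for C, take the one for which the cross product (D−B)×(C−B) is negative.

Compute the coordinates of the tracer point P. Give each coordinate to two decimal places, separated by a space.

-0.66 -2.08

A=(0,0), D=(6.00,0)
B = A + 4.00·(cos250°, sin250°) = (-1.3681, -3.7588)
|BD| = 8.2715
circle(B,3.00) ∩ circle(D,9.00): a=-0.2166, h=2.9922
  candidates: C₊=(-2.9207,-1.1918) cross=24.750; C₋=(-0.2013,-6.5226) cross=-24.750
  mode - wants cross < 0 → take C=(-0.2013,-6.5226) (cross=-24.750)
ex = (C−B)/|BC| = (0.3889,-0.9213); ey = (0.9213,0.3889)
P = B + -1.27·ex + 1.31·ey = (-0.6552,-2.0793)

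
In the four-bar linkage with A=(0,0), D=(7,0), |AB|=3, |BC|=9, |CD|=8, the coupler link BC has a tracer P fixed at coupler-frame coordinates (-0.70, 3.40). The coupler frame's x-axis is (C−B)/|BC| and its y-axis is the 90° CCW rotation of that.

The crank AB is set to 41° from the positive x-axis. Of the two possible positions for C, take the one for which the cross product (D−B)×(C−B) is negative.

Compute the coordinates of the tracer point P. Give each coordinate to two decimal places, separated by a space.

A=(0,0), D=(7.00,0)
B = A + 3.00·(cos41°, sin41°) = (2.2641, 1.9682)
|BD| = 5.1286
circle(B,9.00) ∩ circle(D,8.00): a=4.2217, h=7.9484
  candidates: C₊=(9.2129,7.6879) cross=40.764; C₋=(3.1122,-6.9918) cross=-40.764
  mode - wants cross < 0 → take C=(3.1122,-6.9918) (cross=-40.764)
ex = (C−B)/|BC| = (0.0942,-0.9956); ey = (0.9956,0.0942)
P = B + -0.70·ex + 3.40·ey = (5.5830,2.9854)

5.58 2.99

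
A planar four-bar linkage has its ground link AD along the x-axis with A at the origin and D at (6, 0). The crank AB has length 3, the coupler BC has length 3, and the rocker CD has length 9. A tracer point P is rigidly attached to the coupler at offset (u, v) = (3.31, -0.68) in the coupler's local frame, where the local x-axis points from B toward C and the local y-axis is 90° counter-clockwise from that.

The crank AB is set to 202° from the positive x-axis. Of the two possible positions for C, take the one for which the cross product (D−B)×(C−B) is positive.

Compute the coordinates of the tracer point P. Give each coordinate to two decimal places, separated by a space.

-2.12 2.19

A=(0,0), D=(6.00,0)
B = A + 3.00·(cos202°, sin202°) = (-2.7816, -1.1238)
|BD| = 8.8532
circle(B,3.00) ∩ circle(D,9.00): a=0.3602, h=2.9783
  candidates: C₊=(-2.8023,1.8761) cross=26.367; C₋=(-2.0462,-4.0323) cross=-26.367
  mode + wants cross > 0 → take C=(-2.8023,1.8761) (cross=26.367)
ex = (C−B)/|BC| = (-0.0069,1.0000); ey = (-1.0000,-0.0069)
P = B + 3.31·ex + -0.68·ey = (-2.1244,2.1908)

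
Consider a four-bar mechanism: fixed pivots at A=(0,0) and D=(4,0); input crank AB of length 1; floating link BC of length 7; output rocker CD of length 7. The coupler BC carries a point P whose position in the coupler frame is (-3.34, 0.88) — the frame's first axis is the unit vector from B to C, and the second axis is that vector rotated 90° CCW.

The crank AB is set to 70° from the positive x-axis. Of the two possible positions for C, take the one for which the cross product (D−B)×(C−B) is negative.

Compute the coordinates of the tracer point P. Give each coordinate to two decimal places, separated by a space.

A=(0,0), D=(4.00,0)
B = A + 1.00·(cos70°, sin70°) = (0.3420, 0.9397)
|BD| = 3.7767
circle(B,7.00) ∩ circle(D,7.00): a=1.8884, h=6.7405
  candidates: C₊=(3.8481,6.9984) cross=25.457; C₋=(0.4939,-6.0587) cross=-25.457
  mode - wants cross < 0 → take C=(0.4939,-6.0587) (cross=-25.457)
ex = (C−B)/|BC| = (0.0217,-0.9998); ey = (0.9998,0.0217)
P = B + -3.34·ex + 0.88·ey = (1.1493,4.2980)

1.15 4.30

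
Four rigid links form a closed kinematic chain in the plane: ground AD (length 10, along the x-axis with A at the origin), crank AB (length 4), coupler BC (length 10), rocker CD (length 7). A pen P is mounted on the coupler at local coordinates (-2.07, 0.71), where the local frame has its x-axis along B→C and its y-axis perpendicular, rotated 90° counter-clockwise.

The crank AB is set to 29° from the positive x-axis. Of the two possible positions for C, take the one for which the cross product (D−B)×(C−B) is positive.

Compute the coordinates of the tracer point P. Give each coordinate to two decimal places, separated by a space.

A=(0,0), D=(10.00,0)
B = A + 4.00·(cos29°, sin29°) = (3.4985, 1.9392)
|BD| = 6.7846
circle(B,10.00) ∩ circle(D,7.00): a=7.1508, h=6.9904
  candidates: C₊=(12.3490,6.5941) cross=47.427; C₋=(8.3529,-6.8035) cross=-47.427
  mode + wants cross > 0 → take C=(12.3490,6.5941) (cross=47.427)
ex = (C−B)/|BC| = (0.8851,0.4655); ey = (-0.4655,0.8851)
P = B + -2.07·ex + 0.71·ey = (1.3359,1.6041)

1.34 1.60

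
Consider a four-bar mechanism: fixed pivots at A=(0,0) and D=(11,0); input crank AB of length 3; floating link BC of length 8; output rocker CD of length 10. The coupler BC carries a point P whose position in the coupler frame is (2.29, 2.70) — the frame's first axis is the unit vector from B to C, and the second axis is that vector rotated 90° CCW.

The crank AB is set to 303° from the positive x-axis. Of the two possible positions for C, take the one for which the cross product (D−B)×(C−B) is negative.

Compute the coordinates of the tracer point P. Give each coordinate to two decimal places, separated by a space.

A=(0,0), D=(11.00,0)
B = A + 3.00·(cos303°, sin303°) = (1.6339, -2.5160)
|BD| = 9.6981
circle(B,8.00) ∩ circle(D,10.00): a=2.9930, h=7.4190
  candidates: C₊=(2.5997,5.4255) cross=71.951; C₋=(6.4492,-8.9045) cross=-71.951
  mode - wants cross < 0 → take C=(6.4492,-8.9045) (cross=-71.951)
ex = (C−B)/|BC| = (0.6019,-0.7986); ey = (0.7986,0.6019)
P = B + 2.29·ex + 2.70·ey = (5.1684,-2.7196)

5.17 -2.72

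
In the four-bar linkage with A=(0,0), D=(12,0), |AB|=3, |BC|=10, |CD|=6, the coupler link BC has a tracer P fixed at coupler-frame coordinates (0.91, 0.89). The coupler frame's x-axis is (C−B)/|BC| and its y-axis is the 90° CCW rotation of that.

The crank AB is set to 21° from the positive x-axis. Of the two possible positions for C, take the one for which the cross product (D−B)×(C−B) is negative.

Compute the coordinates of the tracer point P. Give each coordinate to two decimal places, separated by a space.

A=(0,0), D=(12.00,0)
B = A + 3.00·(cos21°, sin21°) = (2.8007, 1.0751)
|BD| = 9.2619
circle(B,10.00) ∩ circle(D,6.00): a=8.0860, h=5.8836
  candidates: C₊=(11.5150,5.9804) cross=54.494; C₋=(10.1491,-5.7074) cross=-54.494
  mode - wants cross < 0 → take C=(10.1491,-5.7074) (cross=-54.494)
ex = (C−B)/|BC| = (0.7348,-0.6782); ey = (0.6782,0.7348)
P = B + 0.91·ex + 0.89·ey = (4.0731,1.1119)

4.07 1.11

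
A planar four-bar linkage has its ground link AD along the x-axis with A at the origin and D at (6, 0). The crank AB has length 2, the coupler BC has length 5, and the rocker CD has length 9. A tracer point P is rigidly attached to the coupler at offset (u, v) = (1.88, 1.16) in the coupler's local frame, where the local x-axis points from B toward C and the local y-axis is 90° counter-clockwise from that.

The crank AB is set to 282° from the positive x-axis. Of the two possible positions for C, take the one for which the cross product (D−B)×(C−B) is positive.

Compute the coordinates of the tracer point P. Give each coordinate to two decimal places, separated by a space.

A=(0,0), D=(6.00,0)
B = A + 2.00·(cos282°, sin282°) = (0.4158, -1.9563)
|BD| = 5.9169
circle(B,5.00) ∩ circle(D,9.00): a=-1.7737, h=4.6748
  candidates: C₊=(-2.8038,1.8692) cross=27.661; C₋=(0.2875,-6.9546) cross=-27.661
  mode + wants cross > 0 → take C=(-2.8038,1.8692) (cross=27.661)
ex = (C−B)/|BC| = (-0.6439,0.7651); ey = (-0.7651,-0.6439)
P = B + 1.88·ex + 1.16·ey = (-1.6823,-1.2649)

-1.68 -1.26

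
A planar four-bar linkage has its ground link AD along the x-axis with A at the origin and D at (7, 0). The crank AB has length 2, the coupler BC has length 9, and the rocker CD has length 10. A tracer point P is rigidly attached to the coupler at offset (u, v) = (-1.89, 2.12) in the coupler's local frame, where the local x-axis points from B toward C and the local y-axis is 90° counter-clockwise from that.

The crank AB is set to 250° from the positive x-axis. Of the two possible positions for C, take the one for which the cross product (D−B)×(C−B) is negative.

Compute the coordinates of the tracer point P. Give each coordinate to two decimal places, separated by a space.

0.13 0.84

A=(0,0), D=(7.00,0)
B = A + 2.00·(cos250°, sin250°) = (-0.6840, -1.8794)
|BD| = 7.9105
circle(B,9.00) ∩ circle(D,10.00): a=2.7543, h=8.5682
  candidates: C₊=(-0.0442,7.0978) cross=67.779; C₋=(4.0271,-9.5479) cross=-67.779
  mode - wants cross < 0 → take C=(4.0271,-9.5479) (cross=-67.779)
ex = (C−B)/|BC| = (0.5235,-0.8521); ey = (0.8521,0.5235)
P = B + -1.89·ex + 2.12·ey = (0.1330,0.8407)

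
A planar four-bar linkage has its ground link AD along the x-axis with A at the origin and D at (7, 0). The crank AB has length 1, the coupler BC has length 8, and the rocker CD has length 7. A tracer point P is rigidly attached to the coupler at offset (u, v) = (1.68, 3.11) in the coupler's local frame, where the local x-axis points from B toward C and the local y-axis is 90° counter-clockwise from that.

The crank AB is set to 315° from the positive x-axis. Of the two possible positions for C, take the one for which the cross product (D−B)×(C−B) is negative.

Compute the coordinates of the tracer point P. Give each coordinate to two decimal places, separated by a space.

A=(0,0), D=(7.00,0)
B = A + 1.00·(cos315°, sin315°) = (0.7071, -0.7071)
|BD| = 6.3325
circle(B,8.00) ∩ circle(D,7.00): a=4.3506, h=6.7136
  candidates: C₊=(4.2809,6.4503) cross=42.514; C₋=(5.7802,-6.8929) cross=-42.514
  mode - wants cross < 0 → take C=(5.7802,-6.8929) (cross=-42.514)
ex = (C−B)/|BC| = (0.6341,-0.7732); ey = (0.7732,0.6341)
P = B + 1.68·ex + 3.11·ey = (4.1772,-0.0340)

4.18 -0.03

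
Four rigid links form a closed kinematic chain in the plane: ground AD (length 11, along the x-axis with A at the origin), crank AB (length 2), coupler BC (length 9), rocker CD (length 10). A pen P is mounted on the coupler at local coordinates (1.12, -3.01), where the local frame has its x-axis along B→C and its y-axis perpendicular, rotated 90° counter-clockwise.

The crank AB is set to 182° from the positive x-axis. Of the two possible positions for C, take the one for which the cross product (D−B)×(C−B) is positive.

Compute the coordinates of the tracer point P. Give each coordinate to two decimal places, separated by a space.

A=(0,0), D=(11.00,0)
B = A + 2.00·(cos182°, sin182°) = (-1.9988, -0.0698)
|BD| = 12.9990
circle(B,9.00) ∩ circle(D,10.00): a=5.7687, h=6.9082
  candidates: C₊=(3.7327,6.8692) cross=89.799; C₋=(3.8069,-6.9469) cross=-89.799
  mode + wants cross > 0 → take C=(3.7327,6.8692) (cross=89.799)
ex = (C−B)/|BC| = (0.6368,0.7710); ey = (-0.7710,0.6368)
P = B + 1.12·ex + -3.01·ey = (1.0352,-1.1231)

1.04 -1.12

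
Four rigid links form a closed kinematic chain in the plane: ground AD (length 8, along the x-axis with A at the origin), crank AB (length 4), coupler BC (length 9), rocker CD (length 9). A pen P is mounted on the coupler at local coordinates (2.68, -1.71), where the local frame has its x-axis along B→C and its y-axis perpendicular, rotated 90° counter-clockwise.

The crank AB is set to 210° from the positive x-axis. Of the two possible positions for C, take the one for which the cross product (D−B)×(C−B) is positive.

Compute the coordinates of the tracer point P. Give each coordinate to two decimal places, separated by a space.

-0.63 -0.55

A=(0,0), D=(8.00,0)
B = A + 4.00·(cos210°, sin210°) = (-3.4641, -2.0000)
|BD| = 11.6373
circle(B,9.00) ∩ circle(D,9.00): a=5.8186, h=6.8661
  candidates: C₊=(1.0879,5.7640) cross=79.903; C₋=(3.4480,-7.7640) cross=-79.903
  mode + wants cross > 0 → take C=(1.0879,5.7640) (cross=79.903)
ex = (C−B)/|BC| = (0.5058,0.8627); ey = (-0.8627,0.5058)
P = B + 2.68·ex + -1.71·ey = (-0.6335,-0.5530)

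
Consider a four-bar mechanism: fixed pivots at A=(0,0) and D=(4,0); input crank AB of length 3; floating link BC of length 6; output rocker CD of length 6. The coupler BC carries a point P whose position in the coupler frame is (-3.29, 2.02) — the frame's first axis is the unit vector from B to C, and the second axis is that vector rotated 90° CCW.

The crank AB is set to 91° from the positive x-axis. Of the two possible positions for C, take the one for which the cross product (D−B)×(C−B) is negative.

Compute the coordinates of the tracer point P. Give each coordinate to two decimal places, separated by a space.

2.59 5.81

A=(0,0), D=(4.00,0)
B = A + 3.00·(cos91°, sin91°) = (-0.0524, 2.9995)
|BD| = 5.0417
circle(B,6.00) ∩ circle(D,6.00): a=2.5209, h=5.4447
  candidates: C₊=(5.2131,5.8761) cross=27.451; C₋=(-1.2655,-2.8765) cross=-27.451
  mode - wants cross < 0 → take C=(-1.2655,-2.8765) (cross=-27.451)
ex = (C−B)/|BC| = (-0.2022,-0.9793); ey = (0.9793,-0.2022)
P = B + -3.29·ex + 2.02·ey = (2.5911,5.8132)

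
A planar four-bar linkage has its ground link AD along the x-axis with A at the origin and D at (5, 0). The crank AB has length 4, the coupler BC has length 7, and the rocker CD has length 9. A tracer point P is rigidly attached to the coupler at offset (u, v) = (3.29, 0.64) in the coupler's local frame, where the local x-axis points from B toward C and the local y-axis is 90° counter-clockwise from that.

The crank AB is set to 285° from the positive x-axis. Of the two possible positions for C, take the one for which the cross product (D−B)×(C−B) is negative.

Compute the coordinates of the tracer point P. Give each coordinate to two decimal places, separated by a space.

3.76 -5.82

A=(0,0), D=(5.00,0)
B = A + 4.00·(cos285°, sin285°) = (1.0353, -3.8637)
|BD| = 5.5360
circle(B,7.00) ∩ circle(D,9.00): a=-0.1222, h=6.9989
  candidates: C₊=(-3.9369,1.0635) cross=38.746; C₋=(5.8325,-8.9614) cross=-38.746
  mode - wants cross < 0 → take C=(5.8325,-8.9614) (cross=-38.746)
ex = (C−B)/|BC| = (0.6853,-0.7282); ey = (0.7282,0.6853)
P = B + 3.29·ex + 0.64·ey = (3.7560,-5.8210)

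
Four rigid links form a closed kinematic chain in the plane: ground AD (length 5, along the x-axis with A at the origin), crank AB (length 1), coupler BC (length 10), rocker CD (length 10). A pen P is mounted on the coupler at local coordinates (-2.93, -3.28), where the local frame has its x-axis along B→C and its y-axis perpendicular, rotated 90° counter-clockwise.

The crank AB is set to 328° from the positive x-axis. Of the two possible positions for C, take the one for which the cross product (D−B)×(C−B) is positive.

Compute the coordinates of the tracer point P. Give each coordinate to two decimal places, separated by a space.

3.87 -3.72

A=(0,0), D=(5.00,0)
B = A + 1.00·(cos328°, sin328°) = (0.8480, -0.5299)
|BD| = 4.1856
circle(B,10.00) ∩ circle(D,10.00): a=2.0928, h=9.7786
  candidates: C₊=(1.6860,9.4349) cross=40.929; C₋=(4.1620,-9.9648) cross=-40.929
  mode + wants cross > 0 → take C=(1.6860,9.4349) (cross=40.929)
ex = (C−B)/|BC| = (0.0838,0.9965); ey = (-0.9965,0.0838)
P = B + -2.93·ex + -3.28·ey = (3.8710,-3.7245)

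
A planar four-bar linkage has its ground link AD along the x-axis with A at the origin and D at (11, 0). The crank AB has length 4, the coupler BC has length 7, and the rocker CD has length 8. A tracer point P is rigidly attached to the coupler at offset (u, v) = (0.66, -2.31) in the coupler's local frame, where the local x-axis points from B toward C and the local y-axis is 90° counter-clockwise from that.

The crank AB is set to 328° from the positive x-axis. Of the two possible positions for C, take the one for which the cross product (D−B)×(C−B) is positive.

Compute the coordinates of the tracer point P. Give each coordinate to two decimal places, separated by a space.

A=(0,0), D=(11.00,0)
B = A + 4.00·(cos328°, sin328°) = (3.3922, -2.1197)
|BD| = 7.8976
circle(B,7.00) ∩ circle(D,8.00): a=2.9991, h=6.3250
  candidates: C₊=(4.5837,4.7782) cross=49.952; C₋=(7.9789,-7.4076) cross=-49.952
  mode + wants cross > 0 → take C=(4.5837,4.7782) (cross=49.952)
ex = (C−B)/|BC| = (0.1702,0.9854); ey = (-0.9854,0.1702)
P = B + 0.66·ex + -2.31·ey = (5.7808,-1.8625)

5.78 -1.86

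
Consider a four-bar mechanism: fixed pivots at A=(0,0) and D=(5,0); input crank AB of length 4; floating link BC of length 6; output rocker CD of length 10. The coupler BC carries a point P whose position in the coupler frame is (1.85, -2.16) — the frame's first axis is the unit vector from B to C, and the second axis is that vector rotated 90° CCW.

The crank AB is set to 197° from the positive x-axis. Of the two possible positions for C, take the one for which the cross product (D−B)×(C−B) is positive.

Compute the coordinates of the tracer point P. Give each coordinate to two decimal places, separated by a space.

-1.64 0.66

A=(0,0), D=(5.00,0)
B = A + 4.00·(cos197°, sin197°) = (-3.8252, -1.1695)
|BD| = 8.9024
circle(B,6.00) ∩ circle(D,10.00): a=0.8566, h=5.9385
  candidates: C₊=(-3.7561,4.8301) cross=52.867; C₋=(-2.1959,-6.9440) cross=-52.867
  mode + wants cross > 0 → take C=(-3.7561,4.8301) (cross=52.867)
ex = (C−B)/|BC| = (0.0115,0.9999); ey = (-0.9999,0.0115)
P = B + 1.85·ex + -2.16·ey = (-1.6441,0.6555)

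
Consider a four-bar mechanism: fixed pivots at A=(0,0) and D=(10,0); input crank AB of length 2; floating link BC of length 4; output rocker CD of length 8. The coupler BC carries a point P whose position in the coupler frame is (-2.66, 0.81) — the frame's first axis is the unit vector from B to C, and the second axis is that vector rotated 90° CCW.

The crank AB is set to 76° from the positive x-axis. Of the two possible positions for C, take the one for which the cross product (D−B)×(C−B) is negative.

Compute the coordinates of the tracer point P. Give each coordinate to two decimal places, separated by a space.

A=(0,0), D=(10.00,0)
B = A + 2.00·(cos76°, sin76°) = (0.4838, 1.9406)
|BD| = 9.7120
circle(B,4.00) ∩ circle(D,8.00): a=2.3848, h=3.2113
  candidates: C₊=(3.4623,4.6106) cross=31.188; C₋=(2.1789,-1.6825) cross=-31.188
  mode - wants cross < 0 → take C=(2.1789,-1.6825) (cross=-31.188)
ex = (C−B)/|BC| = (0.4238,-0.9058); ey = (0.9058,0.4238)
P = B + -2.66·ex + 0.81·ey = (0.0903,4.6932)

0.09 4.69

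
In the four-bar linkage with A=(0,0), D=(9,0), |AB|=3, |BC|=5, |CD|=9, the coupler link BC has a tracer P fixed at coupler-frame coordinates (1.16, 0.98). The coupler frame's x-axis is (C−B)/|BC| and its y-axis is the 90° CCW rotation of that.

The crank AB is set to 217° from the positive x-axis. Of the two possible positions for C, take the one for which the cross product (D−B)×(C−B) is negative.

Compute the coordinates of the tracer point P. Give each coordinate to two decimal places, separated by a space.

-0.88 -1.78

A=(0,0), D=(9.00,0)
B = A + 3.00·(cos217°, sin217°) = (-2.3959, -1.8054)
|BD| = 11.5380
circle(B,5.00) ∩ circle(D,9.00): a=3.3423, h=3.7188
  candidates: C₊=(0.3233,2.3905) cross=42.907; C₋=(1.4871,-4.9554) cross=-42.907
  mode - wants cross < 0 → take C=(1.4871,-4.9554) (cross=-42.907)
ex = (C−B)/|BC| = (0.7766,-0.6300); ey = (0.6300,0.7766)
P = B + 1.16·ex + 0.98·ey = (-0.8777,-1.7752)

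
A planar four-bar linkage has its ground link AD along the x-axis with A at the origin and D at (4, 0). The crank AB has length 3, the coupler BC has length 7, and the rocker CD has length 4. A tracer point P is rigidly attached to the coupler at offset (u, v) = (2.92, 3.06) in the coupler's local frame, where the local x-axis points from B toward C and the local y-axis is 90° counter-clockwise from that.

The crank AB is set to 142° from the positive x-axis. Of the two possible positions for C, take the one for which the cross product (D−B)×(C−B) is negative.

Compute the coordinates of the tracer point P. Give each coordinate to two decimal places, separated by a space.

1.86 1.56

A=(0,0), D=(4.00,0)
B = A + 3.00·(cos142°, sin142°) = (-2.3640, 1.8470)
|BD| = 6.6266
circle(B,7.00) ∩ circle(D,4.00): a=5.8033, h=3.9143
  candidates: C₊=(4.3003,3.9887) cross=25.939; C₋=(2.1183,-3.5297) cross=-25.939
  mode - wants cross < 0 → take C=(2.1183,-3.5297) (cross=-25.939)
ex = (C−B)/|BC| = (0.6403,-0.7681); ey = (0.7681,0.6403)
P = B + 2.92·ex + 3.06·ey = (1.8561,1.5635)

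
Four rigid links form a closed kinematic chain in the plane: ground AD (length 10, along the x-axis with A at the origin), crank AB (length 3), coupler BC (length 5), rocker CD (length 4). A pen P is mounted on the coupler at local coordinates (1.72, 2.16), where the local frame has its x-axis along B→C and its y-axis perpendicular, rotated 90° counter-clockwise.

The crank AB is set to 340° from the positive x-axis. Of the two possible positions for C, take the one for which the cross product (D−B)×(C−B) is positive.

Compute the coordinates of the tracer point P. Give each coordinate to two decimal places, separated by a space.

A=(0,0), D=(10.00,0)
B = A + 3.00·(cos340°, sin340°) = (2.8191, -1.0261)
|BD| = 7.2539
circle(B,5.00) ∩ circle(D,4.00): a=4.2473, h=2.6383
  candidates: C₊=(6.6505,2.1865) cross=19.138; C₋=(7.3968,-3.0370) cross=-19.138
  mode + wants cross > 0 → take C=(6.6505,2.1865) (cross=19.138)
ex = (C−B)/|BC| = (0.7663,0.6425); ey = (-0.6425,0.7663)
P = B + 1.72·ex + 2.16·ey = (2.7493,1.7342)

2.75 1.73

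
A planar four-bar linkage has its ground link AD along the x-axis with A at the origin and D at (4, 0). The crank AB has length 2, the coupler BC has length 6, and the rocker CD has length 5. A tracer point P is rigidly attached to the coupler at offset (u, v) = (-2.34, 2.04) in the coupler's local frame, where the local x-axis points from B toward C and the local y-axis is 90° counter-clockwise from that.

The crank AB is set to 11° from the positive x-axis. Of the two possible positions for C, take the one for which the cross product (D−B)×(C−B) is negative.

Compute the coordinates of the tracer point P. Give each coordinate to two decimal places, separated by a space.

A=(0,0), D=(4.00,0)
B = A + 2.00·(cos11°, sin11°) = (1.9633, 0.3816)
|BD| = 2.0722
circle(B,6.00) ∩ circle(D,5.00): a=3.6903, h=4.7309
  candidates: C₊=(6.4617,4.3520) cross=9.803; C₋=(4.7192,-4.9480) cross=-9.803
  mode - wants cross < 0 → take C=(4.7192,-4.9480) (cross=-9.803)
ex = (C−B)/|BC| = (0.4593,-0.8883); ey = (0.8883,0.4593)
P = B + -2.34·ex + 2.04·ey = (2.7005,3.3972)

2.70 3.40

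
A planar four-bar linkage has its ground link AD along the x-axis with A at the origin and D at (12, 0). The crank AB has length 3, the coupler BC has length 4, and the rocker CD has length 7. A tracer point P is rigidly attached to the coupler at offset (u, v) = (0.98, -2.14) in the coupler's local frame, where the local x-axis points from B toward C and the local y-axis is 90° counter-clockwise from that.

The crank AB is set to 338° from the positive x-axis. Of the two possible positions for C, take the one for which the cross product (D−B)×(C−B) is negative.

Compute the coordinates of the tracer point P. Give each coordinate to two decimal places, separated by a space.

A=(0,0), D=(12.00,0)
B = A + 3.00·(cos338°, sin338°) = (2.7816, -1.1238)
|BD| = 9.2867
circle(B,4.00) ∩ circle(D,7.00): a=2.8666, h=2.7897
  candidates: C₊=(5.2895,1.9923) cross=25.907; C₋=(5.9647,-3.5461) cross=-25.907
  mode - wants cross < 0 → take C=(5.9647,-3.5461) (cross=-25.907)
ex = (C−B)/|BC| = (0.7958,-0.6056); ey = (0.6056,0.7958)
P = B + 0.98·ex + -2.14·ey = (2.2655,-3.4203)

2.27 -3.42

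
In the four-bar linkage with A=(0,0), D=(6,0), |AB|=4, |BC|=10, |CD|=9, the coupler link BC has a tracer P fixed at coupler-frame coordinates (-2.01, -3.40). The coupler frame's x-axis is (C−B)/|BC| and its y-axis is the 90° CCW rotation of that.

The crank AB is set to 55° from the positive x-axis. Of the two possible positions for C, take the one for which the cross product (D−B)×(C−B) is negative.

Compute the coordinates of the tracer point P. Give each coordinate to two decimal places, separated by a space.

-0.45 6.12

A=(0,0), D=(6.00,0)
B = A + 4.00·(cos55°, sin55°) = (2.2943, 3.2766)
|BD| = 4.9465
circle(B,10.00) ∩ circle(D,9.00): a=4.3938, h=8.9830
  candidates: C₊=(11.5363,7.0957) cross=44.435; C₋=(-0.3645,-6.3635) cross=-44.435
  mode - wants cross < 0 → take C=(-0.3645,-6.3635) (cross=-44.435)
ex = (C−B)/|BC| = (-0.2659,-0.9640); ey = (0.9640,-0.2659)
P = B + -2.01·ex + -3.40·ey = (-0.4489,6.1182)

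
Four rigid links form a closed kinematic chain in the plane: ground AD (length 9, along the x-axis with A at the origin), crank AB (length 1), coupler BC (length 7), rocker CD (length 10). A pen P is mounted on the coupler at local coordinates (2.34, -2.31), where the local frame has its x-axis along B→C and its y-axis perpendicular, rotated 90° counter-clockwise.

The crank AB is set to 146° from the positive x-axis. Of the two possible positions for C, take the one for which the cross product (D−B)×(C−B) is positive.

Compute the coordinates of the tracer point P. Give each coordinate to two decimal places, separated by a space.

A=(0,0), D=(9.00,0)
B = A + 1.00·(cos146°, sin146°) = (-0.8290, 0.5592)
|BD| = 9.8449
circle(B,7.00) ∩ circle(D,10.00): a=2.3323, h=6.6000
  candidates: C₊=(1.8744,7.0161) cross=64.977; C₋=(1.1246,-6.1627) cross=-64.977
  mode + wants cross > 0 → take C=(1.8744,7.0161) (cross=64.977)
ex = (C−B)/|BC| = (0.3862,0.9224); ey = (-0.9224,0.3862)
P = B + 2.34·ex + -2.31·ey = (2.2055,1.8255)

2.21 1.83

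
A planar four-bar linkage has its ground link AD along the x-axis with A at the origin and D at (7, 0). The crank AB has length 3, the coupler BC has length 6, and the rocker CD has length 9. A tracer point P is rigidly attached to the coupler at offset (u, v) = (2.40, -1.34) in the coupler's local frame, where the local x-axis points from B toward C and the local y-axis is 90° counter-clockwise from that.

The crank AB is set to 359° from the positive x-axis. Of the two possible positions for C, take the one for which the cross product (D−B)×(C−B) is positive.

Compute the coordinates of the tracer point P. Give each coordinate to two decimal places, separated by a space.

A=(0,0), D=(7.00,0)
B = A + 3.00·(cos359°, sin359°) = (2.9995, -0.0524)
|BD| = 4.0008
circle(B,6.00) ∩ circle(D,9.00): a=-3.6235, h=4.7823
  candidates: C₊=(-0.6862,4.6821) cross=19.133; C₋=(-0.5610,-4.8817) cross=-19.133
  mode + wants cross > 0 → take C=(-0.6862,4.6821) (cross=19.133)
ex = (C−B)/|BC| = (-0.6143,0.7891); ey = (-0.7891,-0.6143)
P = B + 2.40·ex + -1.34·ey = (2.5826,2.6646)

2.58 2.66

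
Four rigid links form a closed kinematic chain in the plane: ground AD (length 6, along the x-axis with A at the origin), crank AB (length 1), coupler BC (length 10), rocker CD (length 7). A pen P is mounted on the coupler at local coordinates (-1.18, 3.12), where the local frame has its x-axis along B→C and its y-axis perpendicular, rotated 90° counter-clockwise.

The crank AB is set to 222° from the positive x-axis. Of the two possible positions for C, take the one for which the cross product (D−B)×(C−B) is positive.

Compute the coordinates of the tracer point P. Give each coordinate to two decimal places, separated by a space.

A=(0,0), D=(6.00,0)
B = A + 1.00·(cos222°, sin222°) = (-0.7431, -0.6691)
|BD| = 6.7763
circle(B,10.00) ∩ circle(D,7.00): a=7.1513, h=6.9899
  candidates: C₊=(5.6829,6.9928) cross=47.366; C₋=(7.0634,-6.9188) cross=-47.366
  mode + wants cross > 0 → take C=(5.6829,6.9928) (cross=47.366)
ex = (C−B)/|BC| = (0.6426,0.7662); ey = (-0.7662,0.6426)
P = B + -1.18·ex + 3.12·ey = (-3.8920,0.4317)

-3.89 0.43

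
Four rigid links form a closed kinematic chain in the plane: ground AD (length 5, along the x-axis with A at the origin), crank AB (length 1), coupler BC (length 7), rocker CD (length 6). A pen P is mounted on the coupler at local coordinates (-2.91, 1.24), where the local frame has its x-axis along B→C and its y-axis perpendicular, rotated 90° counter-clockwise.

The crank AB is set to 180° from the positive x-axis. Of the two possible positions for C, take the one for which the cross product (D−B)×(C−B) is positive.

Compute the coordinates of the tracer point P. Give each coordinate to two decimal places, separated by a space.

A=(0,0), D=(5.00,0)
B = A + 1.00·(cos180°, sin180°) = (-1.0000, 0.0000)
|BD| = 6.0000
circle(B,7.00) ∩ circle(D,6.00): a=4.0833, h=5.6856
  candidates: C₊=(3.0833,5.6856) cross=34.114; C₋=(3.0833,-5.6856) cross=-34.114
  mode + wants cross > 0 → take C=(3.0833,5.6856) (cross=34.114)
ex = (C−B)/|BC| = (0.5833,0.8122); ey = (-0.8122,0.5833)
P = B + -2.91·ex + 1.24·ey = (-3.7047,-1.6403)

-3.70 -1.64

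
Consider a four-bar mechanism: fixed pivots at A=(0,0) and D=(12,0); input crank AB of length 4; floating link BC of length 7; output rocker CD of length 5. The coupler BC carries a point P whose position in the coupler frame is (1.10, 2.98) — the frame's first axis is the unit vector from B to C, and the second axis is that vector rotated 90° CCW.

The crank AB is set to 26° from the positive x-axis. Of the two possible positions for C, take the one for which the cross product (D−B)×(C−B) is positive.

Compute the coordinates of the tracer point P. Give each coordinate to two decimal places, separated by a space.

A=(0,0), D=(12.00,0)
B = A + 4.00·(cos26°, sin26°) = (3.5952, 1.7535)
|BD| = 8.5858
circle(B,7.00) ∩ circle(D,5.00): a=5.6906, h=4.0765
  candidates: C₊=(9.9983,4.5818) cross=35.000; C₋=(8.3332,-3.3993) cross=-35.000
  mode + wants cross > 0 → take C=(9.9983,4.5818) (cross=35.000)
ex = (C−B)/|BC| = (0.9147,0.4041); ey = (-0.4041,0.9147)
P = B + 1.10·ex + 2.98·ey = (3.3973,4.9239)

3.40 4.92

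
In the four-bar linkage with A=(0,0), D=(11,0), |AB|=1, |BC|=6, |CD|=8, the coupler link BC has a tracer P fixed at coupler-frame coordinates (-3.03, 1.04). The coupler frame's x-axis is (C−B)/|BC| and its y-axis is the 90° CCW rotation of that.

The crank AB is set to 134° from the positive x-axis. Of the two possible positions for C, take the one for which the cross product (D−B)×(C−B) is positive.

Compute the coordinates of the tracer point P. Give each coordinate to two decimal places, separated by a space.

A=(0,0), D=(11.00,0)
B = A + 1.00·(cos134°, sin134°) = (-0.6947, 0.7193)
|BD| = 11.7168
circle(B,6.00) ∩ circle(D,8.00): a=4.6635, h=3.7751
  candidates: C₊=(4.1918,4.2010) cross=44.232; C₋=(3.7283,-3.3350) cross=-44.232
  mode + wants cross > 0 → take C=(4.1918,4.2010) (cross=44.232)
ex = (C−B)/|BC| = (0.8144,0.5803); ey = (-0.5803,0.8144)
P = B + -3.03·ex + 1.04·ey = (-3.7658,-0.1919)

-3.77 -0.19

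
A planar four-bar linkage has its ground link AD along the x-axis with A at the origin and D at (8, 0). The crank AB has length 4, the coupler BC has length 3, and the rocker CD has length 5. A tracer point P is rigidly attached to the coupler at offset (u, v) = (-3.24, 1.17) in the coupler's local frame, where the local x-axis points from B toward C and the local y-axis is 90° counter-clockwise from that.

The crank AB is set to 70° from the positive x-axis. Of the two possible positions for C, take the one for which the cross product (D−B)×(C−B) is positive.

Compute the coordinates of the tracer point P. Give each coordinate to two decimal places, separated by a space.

-1.72 5.29

A=(0,0), D=(8.00,0)
B = A + 4.00·(cos70°, sin70°) = (1.3681, 3.7588)
|BD| = 7.6230
circle(B,3.00) ∩ circle(D,5.00): a=2.7621, h=1.1709
  candidates: C₊=(4.3484,3.4155) cross=8.926; C₋=(3.1937,1.3782) cross=-8.926
  mode + wants cross > 0 → take C=(4.3484,3.4155) (cross=8.926)
ex = (C−B)/|BC| = (0.9934,-0.1144); ey = (0.1144,0.9934)
P = B + -3.24·ex + 1.17·ey = (-1.7168,5.2918)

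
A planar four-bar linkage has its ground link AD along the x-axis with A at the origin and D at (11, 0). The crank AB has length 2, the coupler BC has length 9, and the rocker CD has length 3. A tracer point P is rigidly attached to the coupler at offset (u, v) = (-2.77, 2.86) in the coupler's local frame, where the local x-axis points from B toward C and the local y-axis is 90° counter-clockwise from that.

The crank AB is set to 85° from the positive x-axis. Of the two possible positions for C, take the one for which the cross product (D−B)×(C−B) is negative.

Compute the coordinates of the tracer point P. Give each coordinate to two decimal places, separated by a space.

-1.24 5.71

A=(0,0), D=(11.00,0)
B = A + 2.00·(cos85°, sin85°) = (0.1743, 1.9924)
|BD| = 11.0075
circle(B,9.00) ∩ circle(D,3.00): a=8.7742, h=2.0031
  candidates: C₊=(9.1662,2.3743) cross=22.050; C₋=(8.4411,-1.5658) cross=-22.050
  mode - wants cross < 0 → take C=(8.4411,-1.5658) (cross=-22.050)
ex = (C−B)/|BC| = (0.9185,-0.3954); ey = (0.3954,0.9185)
P = B + -2.77·ex + 2.86·ey = (-1.2393,5.7145)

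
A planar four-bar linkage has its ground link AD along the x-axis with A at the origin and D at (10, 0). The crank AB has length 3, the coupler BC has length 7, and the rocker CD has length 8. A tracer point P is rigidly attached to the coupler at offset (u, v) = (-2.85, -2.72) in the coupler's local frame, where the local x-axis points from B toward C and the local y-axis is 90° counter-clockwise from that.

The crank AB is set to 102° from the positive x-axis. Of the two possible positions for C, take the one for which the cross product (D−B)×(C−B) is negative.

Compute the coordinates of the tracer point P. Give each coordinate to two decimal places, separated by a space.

A=(0,0), D=(10.00,0)
B = A + 3.00·(cos102°, sin102°) = (-0.6237, 2.9344)
|BD| = 11.0216
circle(B,7.00) ∩ circle(D,8.00): a=4.8303, h=5.0664
  candidates: C₊=(5.3811,6.5319) cross=55.839; C₋=(2.6833,-3.2351) cross=-55.839
  mode - wants cross < 0 → take C=(2.6833,-3.2351) (cross=-55.839)
ex = (C−B)/|BC| = (0.4724,-0.8814); ey = (0.8814,0.4724)
P = B + -2.85·ex + -2.72·ey = (-4.3675,4.1613)

-4.37 4.16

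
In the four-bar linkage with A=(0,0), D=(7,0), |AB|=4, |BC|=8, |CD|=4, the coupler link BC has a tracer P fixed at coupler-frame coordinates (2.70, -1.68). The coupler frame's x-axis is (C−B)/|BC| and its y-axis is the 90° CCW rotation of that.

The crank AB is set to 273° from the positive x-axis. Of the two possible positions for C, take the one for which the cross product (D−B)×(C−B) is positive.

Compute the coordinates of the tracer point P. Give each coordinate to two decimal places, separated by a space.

3.02 -2.51

A=(0,0), D=(7.00,0)
B = A + 4.00·(cos273°, sin273°) = (0.2093, -3.9945)
|BD| = 7.8784
circle(B,8.00) ∩ circle(D,4.00): a=6.9855, h=3.8991
  candidates: C₊=(4.2535,2.9080) cross=30.718; C₋=(8.2073,-3.8135) cross=-30.718
  mode + wants cross > 0 → take C=(4.2535,2.9080) (cross=30.718)
ex = (C−B)/|BC| = (0.5055,0.8628); ey = (-0.8628,0.5055)
P = B + 2.70·ex + -1.68·ey = (3.0238,-2.5142)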